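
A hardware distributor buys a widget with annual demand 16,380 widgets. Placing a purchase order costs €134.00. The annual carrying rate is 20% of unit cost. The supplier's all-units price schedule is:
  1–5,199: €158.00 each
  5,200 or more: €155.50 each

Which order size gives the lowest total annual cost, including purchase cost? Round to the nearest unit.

Holding cost per unit per year at price C is H = 0.20·C.
Evaluate total cost at each tier's feasible EOQ or, if the EOQ is below the tier, at the tier's minimum quantity.
EOQ at €158.00 = 372.7 (feasible in tier 1): TC = 16,380×€158.00 + (16,380/372.7)×134 + (372.7/2)×0.20×€158.00 = €2,599,817.90.
EOQ at €155.50 = 375.7 < 5200, so use break Q=5200: TC = 16,380×€155.50 + (16,380/5200.0)×134 + (5200.0/2)×0.20×€155.50 = €2,628,372.10.
Lowest total cost is €2,599,817.90 at Q = 372.7.

Q* ≈ 373 widgets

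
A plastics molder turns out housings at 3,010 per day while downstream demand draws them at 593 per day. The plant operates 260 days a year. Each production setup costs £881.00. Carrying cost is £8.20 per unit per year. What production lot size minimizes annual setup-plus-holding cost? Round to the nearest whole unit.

Annual demand D = 593 × 260 = 154,180.
Production build-up factor (1 − d/p) = 1 − 593/3,010 = 0.8030.
Q* = √(2DS / (H(1 − d/p))) = √(2 × 154,180 × 881 / (8.2 × 0.8030)).
= √(271,665,160 / 6.5845) ≈ 6423.252.

Q* ≈ 6,423 housings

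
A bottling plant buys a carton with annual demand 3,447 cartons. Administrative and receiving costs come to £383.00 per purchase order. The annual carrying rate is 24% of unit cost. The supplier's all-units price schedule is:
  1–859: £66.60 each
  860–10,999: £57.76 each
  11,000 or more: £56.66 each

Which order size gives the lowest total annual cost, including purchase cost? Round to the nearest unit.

Q* ≈ 860 cartons

Holding cost per unit per year at price C is H = 0.24·C.
Evaluate total cost at each tier's feasible EOQ or, if the EOQ is below the tier, at the tier's minimum quantity.
EOQ at £66.60 = 406.4 (feasible in tier 1): TC = 3,447×£66.60 + (3,447/406.4)×383 + (406.4/2)×0.24×£66.60 = £236,066.67.
EOQ at £57.76 = 436.4 < 860, so use break Q=860: TC = 3,447×£57.76 + (3,447/860.0)×383 + (860.0/2)×0.24×£57.76 = £206,594.67.
EOQ at £56.66 = 440.6 < 11000, so use break Q=11000: TC = 3,447×£56.66 + (3,447/11000.0)×383 + (11000.0/2)×0.24×£56.66 = £270,218.24.
Lowest total cost is £206,594.67 at Q = 860.0.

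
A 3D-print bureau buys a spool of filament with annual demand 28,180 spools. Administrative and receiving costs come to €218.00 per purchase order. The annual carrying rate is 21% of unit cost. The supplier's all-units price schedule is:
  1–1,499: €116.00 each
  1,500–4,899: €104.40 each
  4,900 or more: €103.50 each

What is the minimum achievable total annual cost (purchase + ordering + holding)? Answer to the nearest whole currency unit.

TC* ≈ €2,962,530

Holding cost per unit per year at price C is H = 0.21·C.
For each price level, check whether its EOQ is feasible; otherwise the best quantity at that price is the breakpoint.
EOQ at €116.00 = 710.2 (feasible in tier 1): TC = 28,180×€116.00 + (28,180/710.2)×218 + (710.2/2)×0.21×€116.00 = €3,286,180.25.
EOQ at €104.40 = 748.6 < 1500, so use break Q=1500: TC = 28,180×€104.40 + (28,180/1500.0)×218 + (1500.0/2)×0.21×€104.40 = €2,962,530.49.
EOQ at €103.50 = 751.9 < 4900, so use break Q=4900: TC = 28,180×€103.50 + (28,180/4900.0)×218 + (4900.0/2)×0.21×€103.50 = €2,971,134.47.
Lowest total cost among the candidates is at Q = 1500.0.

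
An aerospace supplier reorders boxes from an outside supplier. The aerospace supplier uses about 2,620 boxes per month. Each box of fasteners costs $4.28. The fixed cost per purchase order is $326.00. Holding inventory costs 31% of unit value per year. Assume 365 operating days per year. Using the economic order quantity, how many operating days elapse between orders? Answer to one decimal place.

Annual demand D = 2,620 × 12 = 31,440.
Holding cost H = 0.31 × $4.28 = $1.3268 per unit per year.
The optimal lot size = √(2DS/H) = √(2 × 31,440 × 326 / 1.3268) ≈ 3930.63.
Cycle time = Q*/D × 365 = 3930.63 / 31,440 × 365 ≈ 45.632 days.

T ≈ 45.6 days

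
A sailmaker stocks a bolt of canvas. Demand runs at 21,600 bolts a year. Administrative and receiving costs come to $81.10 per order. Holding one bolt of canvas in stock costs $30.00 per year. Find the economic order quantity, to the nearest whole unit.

Q* ≈ 342 bolts

EOQ = √(2DS / H) = √(2 × 21,600 × 81.1 / 30).
= √(3,503,520 / 30) = √116,784 ≈ 341.737.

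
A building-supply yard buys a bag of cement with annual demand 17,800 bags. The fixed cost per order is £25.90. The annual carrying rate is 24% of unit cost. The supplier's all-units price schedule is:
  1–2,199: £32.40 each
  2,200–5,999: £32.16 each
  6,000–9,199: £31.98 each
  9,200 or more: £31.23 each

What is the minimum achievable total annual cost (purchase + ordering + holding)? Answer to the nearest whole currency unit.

Holding cost per unit per year at price C is H = 0.24·C.
Candidates are each tier's EOQ (if it falls in that tier) and each price-break quantity.
EOQ at £32.40 = 344.3 (feasible in tier 1): TC = 17,800×£32.40 + (17,800/344.3)×25.9 + (344.3/2)×0.24×£32.40 = £579,397.65.
EOQ at £32.16 = 345.6 < 2200, so use break Q=2200: TC = 17,800×£32.16 + (17,800/2200.0)×25.9 + (2200.0/2)×0.24×£32.16 = £581,147.79.
EOQ at £31.98 = 346.6 < 6000, so use break Q=6000: TC = 17,800×£31.98 + (17,800/6000.0)×25.9 + (6000.0/2)×0.24×£31.98 = £592,346.44.
EOQ at £31.23 = 350.7 < 9200, so use break Q=9200: TC = 17,800×£31.23 + (17,800/9200.0)×25.9 + (9200.0/2)×0.24×£31.23 = £590,422.03.
Lowest total cost among the candidates is at Q = 344.3.

TC* ≈ £579,398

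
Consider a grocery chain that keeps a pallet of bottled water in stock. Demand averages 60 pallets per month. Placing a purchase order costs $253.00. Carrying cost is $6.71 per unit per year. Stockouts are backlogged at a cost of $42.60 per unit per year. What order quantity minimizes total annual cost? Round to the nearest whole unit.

Annual demand D = 60 × 12 = 720.
With planned backorders, Q* = √(2DS/H) · √((H+B)/B).
√(2DS/H) = √(2 × 720 × 253 / 6.71) = 233.013.
√((H+B)/B) = √((6.71+42.6)/42.6) = 1.0759.
Q* ≈ 250.693.

Q* ≈ 251 pallets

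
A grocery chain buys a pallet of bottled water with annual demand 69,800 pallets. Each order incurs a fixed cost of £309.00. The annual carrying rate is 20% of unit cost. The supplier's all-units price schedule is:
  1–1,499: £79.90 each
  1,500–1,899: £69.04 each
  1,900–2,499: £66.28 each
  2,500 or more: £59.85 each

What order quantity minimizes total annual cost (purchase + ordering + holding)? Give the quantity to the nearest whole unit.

Holding cost per unit per year at price C is H = 0.20·C.
Evaluate total cost at each tier's feasible EOQ or, if the EOQ is below the tier, at the tier's minimum quantity.
Tier 1 (£79.90): EOQ = 1643.0 exceeds tier's upper bound 1499, so this tier is dominated.
EOQ at £69.04 = 1767.5 (feasible in tier 2): TC = 69,800×£69.04 + (69,800/1767.5)×309 + (1767.5/2)×0.20×£69.04 = £4,843,397.48.
EOQ at £66.28 = 1803.9 < 1900, so use break Q=1900: TC = 69,800×£66.28 + (69,800/1900.0)×309 + (1900.0/2)×0.20×£66.28 = £4,650,288.88.
EOQ at £59.85 = 1898.3 < 2500, so use break Q=2500: TC = 69,800×£59.85 + (69,800/2500.0)×309 + (2500.0/2)×0.20×£59.85 = £4,201,119.78.
Lowest total cost is £4,201,119.78 at Q = 2500.0.

Q* ≈ 2,500 pallets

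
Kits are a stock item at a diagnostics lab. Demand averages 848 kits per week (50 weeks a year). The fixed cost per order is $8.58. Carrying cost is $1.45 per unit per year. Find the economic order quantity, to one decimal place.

Q* ≈ 708.4 kits

Annual demand D = 848 × 50 = 42,400.
EOQ = √(2DS / H) = √(2 × 42,400 × 8.58 / 1.45).
= √(727,584 / 1.45) = √501,782.069 ≈ 708.366.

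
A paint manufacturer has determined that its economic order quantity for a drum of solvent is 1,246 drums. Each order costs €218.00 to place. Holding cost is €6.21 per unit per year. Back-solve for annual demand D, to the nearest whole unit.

Squaring Q* = √(2DS/H) gives Q*² = 2DS/H.
From Q* = √(2DS/H): D = Q*²H / (2S) = 1,246² × 6.21 / (2 × 218) = 22112.671.

D ≈ 22,113 drums per year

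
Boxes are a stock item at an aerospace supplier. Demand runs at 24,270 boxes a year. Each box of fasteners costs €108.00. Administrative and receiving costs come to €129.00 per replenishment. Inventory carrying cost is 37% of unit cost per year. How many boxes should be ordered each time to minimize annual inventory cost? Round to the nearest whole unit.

Q* ≈ 396 boxes

Holding cost H = 0.37 × €108.00 = €39.9600 per unit per year.
EOQ = √(2DS / H) = √(2 × 24,270 × 129 / 39.96).
= √(6,261,660 / 39.96) = √156,698.1982 ≈ 395.851.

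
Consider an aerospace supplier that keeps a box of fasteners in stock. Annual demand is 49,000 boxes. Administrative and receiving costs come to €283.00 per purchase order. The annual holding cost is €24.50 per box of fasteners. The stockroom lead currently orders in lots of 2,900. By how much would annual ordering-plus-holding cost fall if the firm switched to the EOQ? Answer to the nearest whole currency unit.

EOQ = √(2DS/H) = √(2 × 49,000 × 283 / 24.5) ≈ 1063.95.
Cost at Q* = (D/Q*)S + (Q*/2)H = √(2DSH) ≈ €26,066.89.
Cost at Q = 2,900: (49,000/2,900)×283 + (2,900/2)×24.5 = €4,781.72 + €35,525.00 = €40,306.72.
Excess = €40,306.72 − €26,066.89 = €14,239.83.

Extra cost ≈ €14,240 per year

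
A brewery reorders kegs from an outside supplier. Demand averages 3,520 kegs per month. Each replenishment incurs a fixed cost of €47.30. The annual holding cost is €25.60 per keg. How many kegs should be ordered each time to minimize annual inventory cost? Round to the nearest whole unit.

Q* ≈ 395 kegs

Annual demand D = 3,520 × 12 = 42,240.
EOQ = √(2DS / H) = √(2 × 42,240 × 47.3 / 25.6).
= √(3,995,904 / 25.6) = √156,090 ≈ 395.082.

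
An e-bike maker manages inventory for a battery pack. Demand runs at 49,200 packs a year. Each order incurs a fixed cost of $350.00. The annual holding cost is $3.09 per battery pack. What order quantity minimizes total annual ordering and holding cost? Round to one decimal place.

EOQ = √(2DS / H) = √(2 × 49,200 × 350 / 3.09).
= √(34,440,000 / 3.09) = √11,145,631.068 ≈ 3338.507.

Q* ≈ 3,338.5 packs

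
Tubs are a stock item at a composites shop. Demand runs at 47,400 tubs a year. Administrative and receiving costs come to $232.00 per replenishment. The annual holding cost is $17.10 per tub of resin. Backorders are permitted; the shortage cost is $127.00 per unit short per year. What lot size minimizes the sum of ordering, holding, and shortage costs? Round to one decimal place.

With planned backorders, Q* = √(2DS/H) · √((H+B)/B).
√(2DS/H) = √(2 × 47,400 × 232 / 17.1) = 1134.097.
√((H+B)/B) = √((17.1+127)/127) = 1.0652.
Q* ≈ 1208.037.

Q* ≈ 1,208.0 tubs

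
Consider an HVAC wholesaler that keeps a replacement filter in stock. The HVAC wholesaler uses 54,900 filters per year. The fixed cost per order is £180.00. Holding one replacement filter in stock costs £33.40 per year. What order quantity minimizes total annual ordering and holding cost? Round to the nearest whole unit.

EOQ = √(2DS / H) = √(2 × 54,900 × 180 / 33.4).
= √(19,764,000 / 33.4) = √591,736.5269 ≈ 769.244.

Q* ≈ 769 filters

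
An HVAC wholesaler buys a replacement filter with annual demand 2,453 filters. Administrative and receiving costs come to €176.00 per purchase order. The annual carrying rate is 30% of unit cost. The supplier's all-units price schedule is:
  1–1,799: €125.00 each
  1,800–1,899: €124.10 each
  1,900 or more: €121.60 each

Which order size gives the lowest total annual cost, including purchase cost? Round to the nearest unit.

Q* ≈ 152 filters

Holding cost per unit per year at price C is H = 0.30·C.
Candidates are each tier's EOQ (if it falls in that tier) and each price-break quantity.
EOQ at €125.00 = 151.7 (feasible in tier 1): TC = 2,453×€125.00 + (2,453/151.7)×176 + (151.7/2)×0.30×€125.00 = €312,315.31.
EOQ at €124.10 = 152.3 < 1800, so use break Q=1800: TC = 2,453×€124.10 + (2,453/1800.0)×176 + (1800.0/2)×0.30×€124.10 = €338,164.15.
EOQ at €121.60 = 153.8 < 1900, so use break Q=1900: TC = 2,453×€121.60 + (2,453/1900.0)×176 + (1900.0/2)×0.30×€121.60 = €333,168.03.
Lowest total cost is €312,315.31 at Q = 151.7.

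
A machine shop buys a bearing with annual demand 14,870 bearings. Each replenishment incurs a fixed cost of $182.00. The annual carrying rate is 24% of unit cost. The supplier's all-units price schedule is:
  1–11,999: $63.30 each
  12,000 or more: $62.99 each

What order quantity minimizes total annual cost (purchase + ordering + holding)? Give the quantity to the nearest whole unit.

Q* ≈ 597 bearings

Holding cost per unit per year at price C is H = 0.24·C.
For each price level, check whether its EOQ is feasible; otherwise the best quantity at that price is the breakpoint.
EOQ at $63.30 = 596.9 (feasible in tier 1): TC = 14,870×$63.30 + (14,870/596.9)×182 + (596.9/2)×0.24×$63.30 = $950,339.04.
EOQ at $62.99 = 598.4 < 12000, so use break Q=12000: TC = 14,870×$62.99 + (14,870/12000.0)×182 + (12000.0/2)×0.24×$62.99 = $1,027,592.43.
Lowest total cost is $950,339.04 at Q = 596.9.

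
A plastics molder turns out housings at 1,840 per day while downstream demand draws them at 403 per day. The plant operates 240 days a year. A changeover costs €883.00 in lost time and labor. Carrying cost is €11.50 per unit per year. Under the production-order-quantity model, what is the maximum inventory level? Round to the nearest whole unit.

Annual demand D = 403 × 240 = 96,720.
Production build-up factor (1 − d/p) = 1 − 403/1,840 = 0.7810.
Q* = √(2DS / (H(1 − d/p))) = √(2 × 96,720 × 883 / (11.5 × 0.7810)).
= √(170,807,520 / 8.9812) ≈ 4360.990.
Maximum inventory = Q*(1 − d/p) = 4360.990 × 0.7810 ≈ 3405.838.

I_max ≈ 3,406 housings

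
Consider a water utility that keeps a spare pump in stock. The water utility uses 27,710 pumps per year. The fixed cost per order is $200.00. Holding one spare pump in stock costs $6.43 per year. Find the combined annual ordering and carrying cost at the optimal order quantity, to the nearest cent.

TC* ≈ $8,442.16

Q* = √(2DS/H) = √(2 × 27,710 × 200 / 6.43) ≈ 1312.93.
At Q*, ordering cost (D/Q*)S equals holding cost (Q*/2)H, each = √(DSH/2).
Minimum total = √(2DSH) = √(2 × 27,710 × 200 × 6.43) ≈ 8442.163.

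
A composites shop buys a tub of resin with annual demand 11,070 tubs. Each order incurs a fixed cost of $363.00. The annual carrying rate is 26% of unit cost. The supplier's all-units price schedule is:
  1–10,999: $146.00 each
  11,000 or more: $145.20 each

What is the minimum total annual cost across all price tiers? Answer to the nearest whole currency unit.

TC* ≈ $1,633,686

Holding cost per unit per year at price C is H = 0.26·C.
Candidates are each tier's EOQ (if it falls in that tier) and each price-break quantity.
EOQ at $146.00 = 460.1 (feasible in tier 1): TC = 11,070×$146.00 + (11,070/460.1)×363 + (460.1/2)×0.26×$146.00 = $1,633,686.47.
EOQ at $145.20 = 461.4 < 11000, so use break Q=11000: TC = 11,070×$145.20 + (11,070/11000.0)×363 + (11000.0/2)×0.26×$145.20 = $1,815,365.31.
Lowest total cost among the candidates is at Q = 460.1.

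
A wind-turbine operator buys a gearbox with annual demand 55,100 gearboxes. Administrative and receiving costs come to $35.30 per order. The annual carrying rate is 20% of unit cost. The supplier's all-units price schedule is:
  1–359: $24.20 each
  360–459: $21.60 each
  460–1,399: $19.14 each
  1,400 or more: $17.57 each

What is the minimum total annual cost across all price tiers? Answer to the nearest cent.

TC* ≈ $971,956.11

Holding cost per unit per year at price C is H = 0.20·C.
Candidates are each tier's EOQ (if it falls in that tier) and each price-break quantity.
Tier 1 ($24.20): EOQ = 896.5 exceeds tier's upper bound 359, so this tier is dominated.
Tier 2 ($21.60): EOQ = 948.9 exceeds tier's upper bound 459, so this tier is dominated.
EOQ at $19.14 = 1008.1 (feasible in tier 3): TC = 55,100×$19.14 + (55,100/1008.1)×35.3 + (1008.1/2)×0.20×$19.14 = $1,058,472.91.
EOQ at $17.57 = 1052.1 < 1400, so use break Q=1400: TC = 55,100×$17.57 + (55,100/1400.0)×35.3 + (1400.0/2)×0.20×$17.57 = $971,956.11.
Lowest total cost among the candidates is at Q = 1400.0.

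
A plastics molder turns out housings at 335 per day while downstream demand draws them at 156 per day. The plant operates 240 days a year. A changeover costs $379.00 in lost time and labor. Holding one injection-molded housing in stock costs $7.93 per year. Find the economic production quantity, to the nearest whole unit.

Q* ≈ 2,588 housings

Annual demand D = 156 × 240 = 37,440.
Production build-up factor (1 − d/p) = 1 − 156/335 = 0.5343.
Q* = √(2DS / (H(1 − d/p))) = √(2 × 37,440 × 379 / (7.93 × 0.5343)).
= √(28,379,520 / 4.2372) ≈ 2587.985.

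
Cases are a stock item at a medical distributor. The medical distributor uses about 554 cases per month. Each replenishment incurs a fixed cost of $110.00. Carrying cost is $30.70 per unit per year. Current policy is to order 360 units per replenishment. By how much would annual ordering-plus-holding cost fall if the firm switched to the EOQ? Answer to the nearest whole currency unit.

Extra cost ≈ $857 per year

Annual demand D = 554 × 12 = 6,648.
EOQ = √(2DS/H) = √(2 × 6,648 × 110 / 30.7) ≈ 218.27.
Cost at Q* = (D/Q*)S + (Q*/2)H = √(2DSH) ≈ $6,700.79.
Cost at Q = 360: (6,648/360)×110 + (360/2)×30.7 = $2,031.33 + $5,526.00 = $7,557.33.
Excess = $7,557.33 − $6,700.79 = $856.54.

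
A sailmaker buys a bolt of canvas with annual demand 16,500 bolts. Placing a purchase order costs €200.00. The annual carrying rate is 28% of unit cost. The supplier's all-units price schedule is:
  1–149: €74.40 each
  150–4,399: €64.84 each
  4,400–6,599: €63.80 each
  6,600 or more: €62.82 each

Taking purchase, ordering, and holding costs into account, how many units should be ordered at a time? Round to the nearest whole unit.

Holding cost per unit per year at price C is H = 0.28·C.
Evaluate total cost at each tier's feasible EOQ or, if the EOQ is below the tier, at the tier's minimum quantity.
Tier 1 (€74.40): EOQ = 562.9 exceeds tier's upper bound 149, so this tier is dominated.
EOQ at €64.84 = 602.9 (feasible in tier 2): TC = 16,500×€64.84 + (16,500/602.9)×200 + (602.9/2)×0.28×€64.84 = €1,080,806.43.
EOQ at €63.80 = 607.8 < 4400, so use break Q=4400: TC = 16,500×€63.80 + (16,500/4400.0)×200 + (4400.0/2)×0.28×€63.80 = €1,092,750.80.
EOQ at €62.82 = 612.6 < 6600, so use break Q=6600: TC = 16,500×€62.82 + (16,500/6600.0)×200 + (6600.0/2)×0.28×€62.82 = €1,095,075.68.
Lowest total cost is €1,080,806.43 at Q = 602.9.

Q* ≈ 603 bolts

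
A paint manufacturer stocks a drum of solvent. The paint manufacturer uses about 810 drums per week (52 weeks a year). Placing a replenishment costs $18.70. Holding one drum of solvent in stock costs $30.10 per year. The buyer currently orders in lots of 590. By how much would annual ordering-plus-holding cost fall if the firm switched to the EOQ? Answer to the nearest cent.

Extra cost ≈ $3,328.55 per year

Annual demand D = 810 × 52 = 42,120.
EOQ = √(2DS/H) = √(2 × 42,120 × 18.7 / 30.1) ≈ 228.77.
Cost at Q* = (D/Q*)S + (Q*/2)H = √(2DSH) ≈ $6,885.94.
Cost at Q = 590: (42,120/590)×18.7 + (590/2)×30.1 = $1,334.99 + $8,879.50 = $10,214.49.
Excess = $10,214.49 − $6,885.94 = $3,328.55.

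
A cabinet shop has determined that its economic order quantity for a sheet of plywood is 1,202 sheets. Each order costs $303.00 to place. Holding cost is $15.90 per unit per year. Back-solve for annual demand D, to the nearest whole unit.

D ≈ 37,908 sheets per year

Invert the EOQ relation Q*² = 2DS/H.
From Q* = √(2DS/H): D = Q*²H / (2S) = 1,202² × 15.9 / (2 × 303) = 37908.224.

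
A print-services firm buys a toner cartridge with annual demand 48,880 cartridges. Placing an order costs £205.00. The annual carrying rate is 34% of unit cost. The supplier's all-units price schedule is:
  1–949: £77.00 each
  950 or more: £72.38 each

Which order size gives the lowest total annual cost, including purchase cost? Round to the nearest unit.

Holding cost per unit per year at price C is H = 0.34·C.
Evaluate total cost at each tier's feasible EOQ or, if the EOQ is below the tier, at the tier's minimum quantity.
EOQ at £77.00 = 874.9 (feasible in tier 1): TC = 48,880×£77.00 + (48,880/874.9)×205 + (874.9/2)×0.34×£77.00 = £3,786,665.64.
EOQ at £72.38 = 902.4 < 950, so use break Q=950: TC = 48,880×£72.38 + (48,880/950.0)×205 + (950.0/2)×0.34×£72.38 = £3,560,171.56.
Lowest total cost is £3,560,171.56 at Q = 950.0.

Q* ≈ 950 cartridges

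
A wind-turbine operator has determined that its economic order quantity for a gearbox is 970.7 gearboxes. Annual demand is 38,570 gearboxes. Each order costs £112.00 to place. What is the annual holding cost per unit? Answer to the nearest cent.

H ≈ £9.17

The basic EOQ model gives Q* = √(2DS/H); rearrange for the unknown.
From Q* = √(2DS/H): H = 2DS / Q*² = 2 × 38,570 × 112 / 970.7² = 9.1691.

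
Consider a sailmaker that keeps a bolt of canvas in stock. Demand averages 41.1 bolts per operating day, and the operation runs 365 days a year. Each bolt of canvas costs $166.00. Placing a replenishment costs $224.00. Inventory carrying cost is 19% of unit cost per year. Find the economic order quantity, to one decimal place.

Annual demand D = 41.1 × 365 = 15,001.5.
Holding cost H = 0.19 × $166.00 = $31.5400 per unit per year.
EOQ = √(2DS / H) = √(2 × 15,001.5 × 224 / 31.54).
= √(6,720,672 / 31.54) = √213,084.0837 ≈ 461.610.

Q* ≈ 461.6 bolts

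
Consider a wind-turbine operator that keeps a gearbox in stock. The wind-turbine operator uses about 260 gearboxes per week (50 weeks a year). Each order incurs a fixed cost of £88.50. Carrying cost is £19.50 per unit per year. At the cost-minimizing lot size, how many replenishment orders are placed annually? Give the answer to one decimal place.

N ≈ 37.8 orders per year

Annual demand D = 260 × 50 = 13,000.
The optimal lot size = √(2DS/H) = √(2 × 13,000 × 88.5 / 19.5) ≈ 343.51.
Orders per year = D / Q* = 13,000 / 343.51 ≈ 37.844.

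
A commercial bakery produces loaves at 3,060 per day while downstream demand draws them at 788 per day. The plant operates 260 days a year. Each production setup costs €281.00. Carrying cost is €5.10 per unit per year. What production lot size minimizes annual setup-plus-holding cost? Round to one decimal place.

Annual demand D = 788 × 260 = 204,880.
Production build-up factor (1 − d/p) = 1 − 788/3,060 = 0.7425.
Q* = √(2DS / (H(1 − d/p))) = √(2 × 204,880 × 281 / (5.1 × 0.7425)).
= √(115,142,560 / 3.7867) ≈ 5514.287.

Q* ≈ 5,514.3 loaves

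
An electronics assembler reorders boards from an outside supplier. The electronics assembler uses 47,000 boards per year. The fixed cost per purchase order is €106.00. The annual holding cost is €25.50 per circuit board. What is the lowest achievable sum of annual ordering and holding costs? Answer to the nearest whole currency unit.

TC* ≈ €15,940

Q* = √(2DS/H) = √(2 × 47,000 × 106 / 25.5) ≈ 625.10.
At the optimum the two cost components are equal, so total cost = 2·(Q*/2)H = Q*·H.
Minimum total = √(2DSH) = √(2 × 47,000 × 106 × 25.5) ≈ 15939.950.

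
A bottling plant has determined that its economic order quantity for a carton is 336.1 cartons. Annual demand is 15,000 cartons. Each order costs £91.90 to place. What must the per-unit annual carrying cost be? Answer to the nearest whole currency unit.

H ≈ £24

Squaring Q* = √(2DS/H) gives Q*² = 2DS/H.
From Q* = √(2DS/H): H = 2DS / Q*² = 2 × 15,000 × 91.9 / 336.1² = 24.4062.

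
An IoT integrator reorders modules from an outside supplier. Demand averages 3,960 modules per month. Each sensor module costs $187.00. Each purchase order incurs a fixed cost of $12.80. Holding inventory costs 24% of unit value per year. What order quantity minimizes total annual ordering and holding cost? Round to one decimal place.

Q* ≈ 164.6 modules

Annual demand D = 3,960 × 12 = 47,520.
Holding cost H = 0.24 × $187.00 = $44.8800 per unit per year.
EOQ = √(2DS / H) = √(2 × 47,520 × 12.8 / 44.88).
= √(1,216,512 / 44.88) = √27,105.8824 ≈ 164.639.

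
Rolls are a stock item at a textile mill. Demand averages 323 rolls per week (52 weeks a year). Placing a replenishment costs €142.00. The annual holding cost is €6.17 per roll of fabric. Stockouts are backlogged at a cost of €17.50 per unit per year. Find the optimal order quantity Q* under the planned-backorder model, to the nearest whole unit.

Annual demand D = 323 × 52 = 16,796.
With planned backorders, Q* = √(2DS/H) · √((H+B)/B).
√(2DS/H) = √(2 × 16,796 × 142 / 6.17) = 879.264.
√((H+B)/B) = √((6.17+17.5)/17.5) = 1.1630.
Q* ≈ 1022.585.

Q* ≈ 1,023 rolls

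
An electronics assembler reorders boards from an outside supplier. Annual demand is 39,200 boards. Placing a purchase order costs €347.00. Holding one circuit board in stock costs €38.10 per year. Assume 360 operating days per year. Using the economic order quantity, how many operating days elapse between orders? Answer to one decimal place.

T ≈ 7.8 days

EOQ = √(2DS/H) = √(2 × 39,200 × 347 / 38.1) ≈ 845.01.
Cycle time = Q*/D × 360 = 845.01 / 39,200 × 360 ≈ 7.760 days.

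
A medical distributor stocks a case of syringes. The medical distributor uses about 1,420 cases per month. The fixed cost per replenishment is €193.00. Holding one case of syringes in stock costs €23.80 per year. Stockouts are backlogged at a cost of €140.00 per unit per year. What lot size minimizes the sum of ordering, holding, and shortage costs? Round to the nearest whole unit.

Annual demand D = 1,420 × 12 = 17,040.
With planned backorders, Q* = √(2DS/H) · √((H+B)/B).
√(2DS/H) = √(2 × 17,040 × 193 / 23.8) = 525.702.
√((H+B)/B) = √((23.8+140)/140) = 1.0817.
Q* ≈ 568.634.

Q* ≈ 569 cases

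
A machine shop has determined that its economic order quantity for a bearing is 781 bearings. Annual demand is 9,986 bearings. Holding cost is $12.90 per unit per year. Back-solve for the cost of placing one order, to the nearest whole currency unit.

S ≈ $394

Squaring Q* = √(2DS/H) gives Q*² = 2DS/H.
From Q* = √(2DS/H): S = Q*²H / (2D) = 781² × 12.9 / (2 × 9,986) = 393.9764.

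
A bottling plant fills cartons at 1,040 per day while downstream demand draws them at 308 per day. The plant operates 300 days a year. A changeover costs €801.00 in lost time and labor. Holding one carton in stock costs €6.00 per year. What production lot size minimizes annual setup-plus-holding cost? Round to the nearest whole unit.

Q* ≈ 5,920 cartons

Annual demand D = 308 × 300 = 92,400.
Production build-up factor (1 − d/p) = 1 − 308/1,040 = 0.7038.
Q* = √(2DS / (H(1 − d/p))) = √(2 × 92,400 × 801 / (6 × 0.7038)).
= √(148,024,800 / 4.2231) ≈ 5920.423.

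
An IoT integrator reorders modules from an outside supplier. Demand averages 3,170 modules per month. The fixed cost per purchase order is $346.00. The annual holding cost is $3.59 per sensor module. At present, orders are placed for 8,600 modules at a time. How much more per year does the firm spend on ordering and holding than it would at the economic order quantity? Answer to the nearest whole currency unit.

Annual demand D = 3,170 × 12 = 38,040.
EOQ = √(2DS/H) = √(2 × 38,040 × 346 / 3.59) ≈ 2707.86.
Cost at Q* = (D/Q*)S + (Q*/2)H = √(2DSH) ≈ $9,721.21.
Cost at Q = 8,600: (38,040/8,600)×346 + (8,600/2)×3.59 = $1,530.45 + $15,437.00 = $16,967.45.
Excess = $16,967.45 − $9,721.21 = $7,246.23.

Extra cost ≈ $7,246 per year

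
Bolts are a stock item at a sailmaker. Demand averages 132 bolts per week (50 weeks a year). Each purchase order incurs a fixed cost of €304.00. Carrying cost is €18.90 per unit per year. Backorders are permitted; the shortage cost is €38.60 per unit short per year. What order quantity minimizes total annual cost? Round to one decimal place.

Annual demand D = 132 × 50 = 6,600.
With planned backorders, Q* = √(2DS/H) · √((H+B)/B).
√(2DS/H) = √(2 × 6,600 × 304 / 18.9) = 460.779.
√((H+B)/B) = √((18.9+38.6)/38.6) = 1.2205.
Q* ≈ 562.384.

Q* ≈ 562.4 bolts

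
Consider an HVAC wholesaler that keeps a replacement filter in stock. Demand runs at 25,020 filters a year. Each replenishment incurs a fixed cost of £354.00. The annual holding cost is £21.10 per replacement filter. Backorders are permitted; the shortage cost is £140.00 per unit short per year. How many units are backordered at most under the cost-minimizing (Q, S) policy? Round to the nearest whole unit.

S* ≈ 129 filters

With planned backorders, Q* = √(2DS/H) · √((H+B)/B).
√(2DS/H) = √(2 × 25,020 × 354 / 21.1) = 916.261.
√((H+B)/B) = √((21.1+140)/140) = 1.0727.
Q* ≈ 982.885.
S* = Q* · H/(H+B) = 982.885 × 21.1/161.1 ≈ 128.733.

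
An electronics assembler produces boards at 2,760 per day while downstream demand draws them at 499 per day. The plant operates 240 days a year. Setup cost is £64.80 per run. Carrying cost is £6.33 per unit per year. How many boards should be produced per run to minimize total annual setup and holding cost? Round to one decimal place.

Annual demand D = 499 × 240 = 119,760.
Production build-up factor (1 − d/p) = 1 − 499/2,760 = 0.8192.
Q* = √(2DS / (H(1 − d/p))) = √(2 × 119,760 × 64.8 / (6.33 × 0.8192)).
= √(15,520,896 / 5.1856) ≈ 1730.059.

Q* ≈ 1,730.1 boards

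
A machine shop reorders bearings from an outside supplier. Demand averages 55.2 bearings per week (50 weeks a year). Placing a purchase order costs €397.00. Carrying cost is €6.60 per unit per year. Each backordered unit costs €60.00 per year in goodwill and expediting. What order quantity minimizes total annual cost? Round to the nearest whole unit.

Annual demand D = 55.2 × 50 = 2,760.
With planned backorders, Q* = √(2DS/H) · √((H+B)/B).
√(2DS/H) = √(2 × 2,760 × 397 / 6.6) = 576.226.
√((H+B)/B) = √((6.6+60)/60) = 1.0536.
Q* ≈ 607.092.

Q* ≈ 607 bearings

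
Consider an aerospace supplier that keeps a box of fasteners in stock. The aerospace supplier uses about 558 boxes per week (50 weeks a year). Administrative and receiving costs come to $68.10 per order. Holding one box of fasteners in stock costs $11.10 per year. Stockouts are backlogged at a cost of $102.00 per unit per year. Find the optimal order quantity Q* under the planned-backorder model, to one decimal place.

Annual demand D = 558 × 50 = 27,900.
With planned backorders, Q* = √(2DS/H) · √((H+B)/B).
√(2DS/H) = √(2 × 27,900 × 68.1 / 11.1) = 585.099.
√((H+B)/B) = √((11.1+102)/102) = 1.0530.
Q* ≈ 616.113.

Q* ≈ 616.1 boxes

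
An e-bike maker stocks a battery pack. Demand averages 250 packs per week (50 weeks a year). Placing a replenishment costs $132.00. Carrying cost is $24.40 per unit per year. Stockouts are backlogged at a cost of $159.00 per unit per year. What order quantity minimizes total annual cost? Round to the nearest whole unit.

Q* ≈ 395 packs

Annual demand D = 250 × 50 = 12,500.
With planned backorders, Q* = √(2DS/H) · √((H+B)/B).
√(2DS/H) = √(2 × 12,500 × 132 / 24.4) = 367.758.
√((H+B)/B) = √((24.4+159)/159) = 1.0740.
Q* ≈ 394.969.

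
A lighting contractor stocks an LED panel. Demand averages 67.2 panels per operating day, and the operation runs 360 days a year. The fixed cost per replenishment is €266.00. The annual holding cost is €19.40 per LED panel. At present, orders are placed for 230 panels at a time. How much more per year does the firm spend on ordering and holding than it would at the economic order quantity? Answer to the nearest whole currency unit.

Annual demand D = 67.2 × 360 = 24,192.
EOQ = √(2DS/H) = √(2 × 24,192 × 266 / 19.4) ≈ 814.50.
Cost at Q* = (D/Q*)S + (Q*/2)H = √(2DSH) ≈ €15,801.29.
Cost at Q = 230: (24,192/230)×266 + (230/2)×19.4 = €27,978.57 + €2,231.00 = €30,209.57.
Excess = €30,209.57 − €15,801.29 = €14,408.28.

Extra cost ≈ €14,408 per year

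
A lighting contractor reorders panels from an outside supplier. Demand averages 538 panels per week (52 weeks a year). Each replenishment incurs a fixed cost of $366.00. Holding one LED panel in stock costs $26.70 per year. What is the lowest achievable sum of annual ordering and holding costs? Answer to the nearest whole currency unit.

TC* ≈ $23,383

Annual demand D = 538 × 52 = 27,976.
EOQ = √(2DS/H) = √(2 × 27,976 × 366 / 26.7) ≈ 875.78.
At the optimum the two cost components are equal, so total cost = 2·(Q*/2)H = Q*·H.
Minimum total = √(2DSH) = √(2 × 27,976 × 366 × 26.7) ≈ 23383.202.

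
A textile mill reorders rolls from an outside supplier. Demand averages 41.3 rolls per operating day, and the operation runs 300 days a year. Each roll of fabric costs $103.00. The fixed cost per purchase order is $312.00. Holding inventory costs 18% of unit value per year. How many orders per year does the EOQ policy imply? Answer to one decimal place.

N ≈ 19.2 orders per year

Annual demand D = 41.3 × 300 = 12,390.
Holding cost H = 0.18 × $103.00 = $18.5400 per unit per year.
The optimal lot size = √(2DS/H) = √(2 × 12,390 × 312 / 18.54) ≈ 645.76.
Orders per year = D / Q* = 12,390 / 645.76 ≈ 19.187.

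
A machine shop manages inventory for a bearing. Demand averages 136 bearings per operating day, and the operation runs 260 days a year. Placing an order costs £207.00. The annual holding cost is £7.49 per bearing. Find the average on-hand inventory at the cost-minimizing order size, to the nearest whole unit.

Average inventory ≈ 699 bearings

Annual demand D = 136 × 260 = 35,360.
The optimal lot size = √(2DS/H) = √(2 × 35,360 × 207 / 7.49) ≈ 1398.03.
Average inventory = Q*/2 ≈ 1398.03 / 2 = 699.013.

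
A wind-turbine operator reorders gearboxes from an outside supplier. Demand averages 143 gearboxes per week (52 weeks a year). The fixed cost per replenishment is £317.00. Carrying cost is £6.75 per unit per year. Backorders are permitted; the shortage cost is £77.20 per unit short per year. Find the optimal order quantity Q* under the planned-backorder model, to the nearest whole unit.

Annual demand D = 143 × 52 = 7,436.
With planned backorders, Q* = √(2DS/H) · √((H+B)/B).
√(2DS/H) = √(2 × 7,436 × 317 / 6.75) = 835.723.
√((H+B)/B) = √((6.75+77.2)/77.2) = 1.0428.
Q* ≈ 871.493.

Q* ≈ 871 gearboxes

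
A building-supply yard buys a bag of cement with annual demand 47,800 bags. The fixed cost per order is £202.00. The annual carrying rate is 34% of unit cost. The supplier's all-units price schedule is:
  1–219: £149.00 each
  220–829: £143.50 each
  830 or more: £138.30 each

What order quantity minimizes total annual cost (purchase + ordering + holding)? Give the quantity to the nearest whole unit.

Holding cost per unit per year at price C is H = 0.34·C.
Candidates are each tier's EOQ (if it falls in that tier) and each price-break quantity.
Tier 1 (£149.00): EOQ = 617.4 exceeds tier's upper bound 219, so this tier is dominated.
EOQ at £143.50 = 629.1 (feasible in tier 2): TC = 47,800×£143.50 + (47,800/629.1)×202 + (629.1/2)×0.34×£143.50 = £6,889,995.17.
EOQ at £138.30 = 640.8 < 830, so use break Q=830: TC = 47,800×£138.30 + (47,800/830.0)×202 + (830.0/2)×0.34×£138.30 = £6,641,887.38.
Lowest total cost is £6,641,887.38 at Q = 830.0.

Q* ≈ 830 bags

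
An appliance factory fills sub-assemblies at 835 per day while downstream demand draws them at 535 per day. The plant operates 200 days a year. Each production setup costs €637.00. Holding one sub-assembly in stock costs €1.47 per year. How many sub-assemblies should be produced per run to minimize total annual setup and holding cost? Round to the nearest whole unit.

Annual demand D = 535 × 200 = 107,000.
Production build-up factor (1 − d/p) = 1 − 535/835 = 0.3593.
Q* = √(2DS / (H(1 − d/p))) = √(2 × 107,000 × 637 / (1.47 × 0.3593)).
= √(136,318,000 / 0.5281) ≈ 16065.733.

Q* ≈ 16,066 sub-assemblies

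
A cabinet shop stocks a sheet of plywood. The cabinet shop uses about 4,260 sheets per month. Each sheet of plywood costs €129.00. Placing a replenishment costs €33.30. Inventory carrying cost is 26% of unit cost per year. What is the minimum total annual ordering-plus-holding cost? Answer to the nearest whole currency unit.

TC* ≈ €10,686

Annual demand D = 4,260 × 12 = 51,120.
Holding cost H = 0.26 × €129.00 = €33.5400 per unit per year.
EOQ = √(2DS/H) = √(2 × 51,120 × 33.3 / 33.54) ≈ 318.60.
At Q*, ordering cost (D/Q*)S equals holding cost (Q*/2)H, each = √(DSH/2).
Minimum total = √(2DSH) = √(2 × 51,120 × 33.3 × 33.54) ≈ 10685.973.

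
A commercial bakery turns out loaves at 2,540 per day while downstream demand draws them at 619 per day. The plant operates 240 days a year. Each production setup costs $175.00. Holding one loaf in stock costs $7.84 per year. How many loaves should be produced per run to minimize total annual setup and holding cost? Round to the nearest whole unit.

Q* ≈ 2,961 loaves

Annual demand D = 619 × 240 = 148,560.
Production build-up factor (1 − d/p) = 1 − 619/2,540 = 0.7563.
Q* = √(2DS / (H(1 − d/p))) = √(2 × 148,560 × 175 / (7.84 × 0.7563)).
= √(51,996,000 / 5.9294) ≈ 2961.284.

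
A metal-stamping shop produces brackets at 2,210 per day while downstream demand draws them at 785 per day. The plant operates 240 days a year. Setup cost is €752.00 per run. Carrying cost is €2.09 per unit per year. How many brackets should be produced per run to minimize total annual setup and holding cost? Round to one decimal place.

Annual demand D = 785 × 240 = 188,400.
Production build-up factor (1 − d/p) = 1 − 785/2,210 = 0.6448.
Q* = √(2DS / (H(1 − d/p))) = √(2 × 188,400 × 752 / (2.09 × 0.6448)).
= √(283,353,600 / 1.3476) ≈ 14500.398.

Q* ≈ 14,500.4 brackets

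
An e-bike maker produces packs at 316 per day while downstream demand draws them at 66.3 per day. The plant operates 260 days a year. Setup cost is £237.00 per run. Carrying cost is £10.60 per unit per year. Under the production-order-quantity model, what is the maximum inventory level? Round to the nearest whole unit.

I_max ≈ 780 packs

Annual demand D = 66.3 × 260 = 17,238.
Production build-up factor (1 − d/p) = 1 − 66.3/316 = 0.7902.
Q* = √(2DS / (H(1 − d/p))) = √(2 × 17,238 × 237 / (10.6 × 0.7902)).
= √(8,170,812 / 8.376) ≈ 987.675.
Maximum inventory = Q*(1 − d/p) = 987.675 × 0.7902 ≈ 780.451.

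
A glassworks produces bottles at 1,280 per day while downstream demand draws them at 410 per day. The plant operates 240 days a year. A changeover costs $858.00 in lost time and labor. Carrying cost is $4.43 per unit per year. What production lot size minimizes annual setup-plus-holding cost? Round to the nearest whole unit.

Annual demand D = 410 × 240 = 98,400.
Production build-up factor (1 − d/p) = 1 − 410/1,280 = 0.6797.
Q* = √(2DS / (H(1 − d/p))) = √(2 × 98,400 × 858 / (4.43 × 0.6797)).
= √(168,854,400 / 3.011) ≈ 7488.584.

Q* ≈ 7,489 bottles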